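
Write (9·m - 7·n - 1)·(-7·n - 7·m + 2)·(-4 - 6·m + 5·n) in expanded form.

223·m·n - 231·m²·n - 364·m·n² + 102·m² + 378·m³ - 88·m - 231·n² + 245·n³ + 18·n + 8

(9·m - 7·n - 1)·(-7·n - 7·m + 2)·(-4 - 6·m + 5·n)
= (-63·m·n - 63·m² + 18·m + 49·n² + 49·m·n - 14·n + 7·n + 7·m - 2)·(-4 - 6·m + 5·n)    [distributive law]
= (-14·m·n - 63·m² + 25·m + 49·n² - 7·n - 2)·(-4 - 6·m + 5·n)    [combine like terms]
= 56·m·n + 84·m²·n - 70·m·n² + 252·m² + 378·m³ - 315·m²·n - 100·m - 150·m² + 125·m·n - 196·n² - 294·m·n² + 245·n³ + 28·n + 42·m·n - 35·n² + 8 + 12·m - 10·n    [distributive law]
= 223·m·n - 231·m²·n - 364·m·n² + 102·m² + 378·m³ - 88·m - 231·n² + 245·n³ + 18·n + 8    [combine like terms]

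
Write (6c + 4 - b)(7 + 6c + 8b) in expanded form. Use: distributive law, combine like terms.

66c + 36c^2 + 42bc + 28 + 25b - 8b^2

(6c + 4 - b)(7 + 6c + 8b)
= 42c + 36c^2 + 48bc + 28 + 24c + 32b - 7b - 6bc - 8b^2    [distributive law]
= 66c + 36c^2 + 42bc + 28 + 25b - 8b^2    [combine like terms]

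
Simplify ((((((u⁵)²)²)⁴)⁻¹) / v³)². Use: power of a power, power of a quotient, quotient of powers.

((((((u⁵)²)²)⁴)⁻¹) / v³)²
= ((((((u⁵)²)²)⁴)⁻¹)²) / ((v³)²)    [power of a quotient]
= (((((u⁵)²)²)⁴)⁻²) / ((v³)²)    [power of a power]
= ((((u⁵)²)²)⁻⁸) / ((v³)²)    [power of a power]
= (((u⁵)²)⁻¹⁶) / ((v³)²)    [power of a power]
= ((u⁵)⁻³²) / ((v³)²)    [power of a power]
= u⁻¹⁶⁰ / ((v³)²)    [power of a power]
= u⁻¹⁶⁰ / v⁶    [power of a power]
= u⁻¹⁶⁰·v⁻⁶    [quotient of powers]

u⁻¹⁶⁰·v⁻⁶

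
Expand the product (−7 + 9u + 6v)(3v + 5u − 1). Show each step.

−27v − 44u + 7 + 57uv + 45u^2 + 18v^2

(−7 + 9u + 6v)(3v + 5u − 1)
= −21v − 35u + 7 + 27uv + 45u^2 − 9u + 18v^2 + 30uv − 6v    [distributive law]
= −27v − 44u + 7 + 57uv + 45u^2 + 18v^2    [combine like terms]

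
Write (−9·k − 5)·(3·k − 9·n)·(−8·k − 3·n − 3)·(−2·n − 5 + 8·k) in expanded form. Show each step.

(−9·k − 5)·(3·k − 9·n)·(−8·k − 3·n − 3)·(−2·n − 5 + 8·k)
= (−27·k^2 + 81·k·n − 15·k + 45·n)·(−8·k − 3·n − 3)·(−2·n − 5 + 8·k)    [distributive law]
= (216·k^3 + 81·k^2·n + 81·k^2 − 648·k^2·n − 243·k·n^2 − 243·k·n + 120·k^2 + 45·k·n + 45·k − 360·k·n − 135·n^2 − 135·n)·(−2·n − 5 + 8·k)    [distributive law]
= (216·k^3 − 567·k^2·n + 201·k^2 − 243·k·n^2 − 558·k·n + 45·k − 135·n^2 − 135·n)·(−2·n − 5 + 8·k)    [combine like terms]
= −432·k^3·n − 1080·k^3 + 1728·k^4 + 1134·k^2·n^2 + 2835·k^2·n − 4536·k^3·n − 402·k^2·n − 1005·k^2 + 1608·k^3 + 486·k·n^3 + 1215·k·n^2 − 1944·k^2·n^2 + 1116·k·n^2 + 2790·k·n − 4464·k^2·n − 90·k·n − 225·k + 360·k^2 + 270·n^3 + 675·n^2 − 1080·k·n^2 + 270·n^2 + 675·n − 1080·k·n    [distributive law]
= −4968·k^3·n + 528·k^3 + 1728·k^4 − 810·k^2·n^2 − 2031·k^2·n − 645·k^2 + 486·k·n^3 + 1251·k·n^2 + 1620·k·n − 225·k + 270·n^3 + 945·n^2 + 675·n    [combine like terms]

−4968·k^3·n + 528·k^3 + 1728·k^4 − 810·k^2·n^2 − 2031·k^2·n − 645·k^2 + 486·k·n^3 + 1251·k·n^2 + 1620·k·n − 225·k + 270·n^3 + 945·n^2 + 675·n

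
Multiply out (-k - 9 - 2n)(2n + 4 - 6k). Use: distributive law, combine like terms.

(-k - 9 - 2n)(2n + 4 - 6k)
= -2kn - 4k + 6k² - 18n - 36 + 54k - 4n² - 8n + 12kn    [distributive law]
= 10kn + 50k + 6k² - 26n - 36 - 4n²    [combine like terms]

10kn + 50k + 6k² - 26n - 36 - 4n²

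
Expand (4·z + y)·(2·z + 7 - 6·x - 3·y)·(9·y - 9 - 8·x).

(4·z + y)·(2·z + 7 - 6·x - 3·y)·(9·y - 9 - 8·x)
= (8·z² + 28·z - 24·x·z - 12·y·z + 2·y·z + 7·y - 6·x·y - 3·y²)·(9·y - 9 - 8·x)    [distributive law]
= (8·z² + 28·z - 24·x·z - 10·y·z + 7·y - 6·x·y - 3·y²)·(9·y - 9 - 8·x)    [combine like terms]
= 72·y·z² - 72·z² - 64·x·z² + 252·y·z - 252·z - 224·x·z - 216·x·y·z + 216·x·z + 192·x²·z - 90·y²·z + 90·y·z + 80·x·y·z + 63·y² - 63·y - 56·x·y - 54·x·y² + 54·x·y + 48·x²·y - 27·y³ + 27·y² + 24·x·y²    [distributive law]
= 72·y·z² - 72·z² - 64·x·z² + 342·y·z - 252·z - 8·x·z - 136·x·y·z + 192·x²·z - 90·y²·z + 90·y² - 63·y - 2·x·y - 30·x·y² + 48·x²·y - 27·y³    [combine like terms]

72·y·z² - 72·z² - 64·x·z² + 342·y·z - 252·z - 8·x·z - 136·x·y·z + 192·x²·z - 90·y²·z + 90·y² - 63·y - 2·x·y - 30·x·y² + 48·x²·y - 27·y³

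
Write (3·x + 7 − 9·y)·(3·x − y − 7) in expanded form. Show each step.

9·x² − 30·x·y + 56·y − 49 + 9·y²

(3·x + 7 − 9·y)·(3·x − y − 7)
= 9·x² − 3·x·y − 21·x + 21·x − 7·y − 49 − 27·x·y + 9·y² + 63·y    [distributive law]
= 9·x² − 30·x·y + 56·y − 49 + 9·y²    [combine like terms]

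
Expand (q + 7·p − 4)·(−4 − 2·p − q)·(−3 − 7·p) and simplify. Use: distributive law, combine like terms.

27·p·q + 63·p²·q + 3·q² + 7·p·q² − 52·p + 182·p² + 98·p³ − 48

(q + 7·p − 4)·(−4 − 2·p − q)·(−3 − 7·p)
= (−4·q − 2·p·q − q² − 28·p − 14·p² − 7·p·q + 16 + 8·p + 4·q)·(−3 − 7·p)    [distributive law]
= (−9·p·q − q² − 20·p − 14·p² + 16)·(−3 − 7·p)    [combine like terms]
= 27·p·q + 63·p²·q + 3·q² + 7·p·q² + 60·p + 140·p² + 42·p² + 98·p³ − 48 − 112·p    [distributive law]
= 27·p·q + 63·p²·q + 3·q² + 7·p·q² − 52·p + 182·p² + 98·p³ − 48    [combine like terms]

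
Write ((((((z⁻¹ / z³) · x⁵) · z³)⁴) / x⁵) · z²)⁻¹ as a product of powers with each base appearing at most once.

x⁻¹⁵z²

((((((z⁻¹ / z³) · x⁵) · z³)⁴) / x⁵) · z²)⁻¹
= ((((((z⁻¹ / z³) · x⁵) · z³)⁴) / x⁵)⁻¹) · ((z²)⁻¹)    [power of a product]
= ((((((z⁻¹ / z³) · x⁵) · z³)⁴)⁻¹) / ((x⁵)⁻¹)) · ((z²)⁻¹)    [power of a quotient]
= (((((z⁻¹ / z³) · x⁵) · z³)⁻⁴) / ((x⁵)⁻¹)) · ((z²)⁻¹)    [power of a power]
= (((((z⁻¹ / z³) · x⁵)⁻⁴) · ((z³)⁻⁴)) / ((x⁵)⁻¹)) · ((z²)⁻¹)    [power of a product]
= (((((z⁻¹ / z³)⁻⁴) · ((x⁵)⁻⁴)) · ((z³)⁻⁴)) / ((x⁵)⁻¹)) · ((z²)⁻¹)    [power of a product]
= ((((((z⁻¹)⁻⁴) / ((z³)⁻⁴)) · ((x⁵)⁻⁴)) · ((z³)⁻⁴)) / ((x⁵)⁻¹)) · ((z²)⁻¹)    [power of a quotient]
= ((((z⁴ / ((z³)⁻⁴)) · ((x⁵)⁻⁴)) · ((z³)⁻⁴)) / ((x⁵)⁻¹)) · ((z²)⁻¹)    [power of a power]
= ((((z⁴ / z⁻¹²) · ((x⁵)⁻⁴)) · ((z³)⁻⁴)) / ((x⁵)⁻¹)) · ((z²)⁻¹)    [power of a power]
= (((z¹⁶ · ((x⁵)⁻⁴)) · ((z³)⁻⁴)) / ((x⁵)⁻¹)) · ((z²)⁻¹)    [quotient of powers]
= (((z¹⁶ · x⁻²⁰) · ((z³)⁻⁴)) / ((x⁵)⁻¹)) · ((z²)⁻¹)    [power of a power]
= (((z¹⁶ · x⁻²⁰) · z⁻¹²) / ((x⁵)⁻¹)) · ((z²)⁻¹)    [power of a power]
= (((z¹⁶ · x⁻²⁰) · z⁻¹²) / x⁻⁵) · ((z²)⁻¹)    [power of a power]
= (((z¹⁶ · x⁻²⁰) · z⁻¹²) / x⁻⁵) · z⁻²    [power of a power]
= x⁻¹⁵z²    [quotient of powers; product of powers]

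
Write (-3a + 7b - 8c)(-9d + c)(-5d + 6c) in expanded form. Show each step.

-135ad² + 177acd - 18ac² + 315bd² - 413bcd + 42bc² - 360cd² + 472c²d - 48c³

(-3a + 7b - 8c)(-9d + c)(-5d + 6c)
= (27ad - 3ac - 63bd + 7bc + 72cd - 8c²)(-5d + 6c)    [distributive law]
= -135ad² + 162acd + 15acd - 18ac² + 315bd² - 378bcd - 35bcd + 42bc² - 360cd² + 432c²d + 40c²d - 48c³    [distributive law]
= -135ad² + 177acd - 18ac² + 315bd² - 413bcd + 42bc² - 360cd² + 472c²d - 48c³    [combine like terms]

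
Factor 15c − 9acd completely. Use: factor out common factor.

15c − 9acd
= 3(5c − 3acd)    [factor out 3]
= 3c(5 − 3ad)    [factor out c]

3c(5 − 3ad)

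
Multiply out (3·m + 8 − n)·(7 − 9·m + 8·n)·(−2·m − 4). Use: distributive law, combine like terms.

(3·m + 8 − n)·(7 − 9·m + 8·n)·(−2·m − 4)
= (21·m − 27·m² + 24·m·n + 56 − 72·m + 64·n − 7·n + 9·m·n − 8·n²)·(−2·m − 4)    [distributive law]
= (−51·m − 27·m² + 33·m·n + 56 + 57·n − 8·n²)·(−2·m − 4)    [combine like terms]
= 102·m² + 204·m + 54·m³ + 108·m² − 66·m²·n − 132·m·n − 112·m − 224 − 114·m·n − 228·n + 16·m·n² + 32·n²    [distributive law]
= 210·m² + 92·m + 54·m³ − 66·m²·n − 246·m·n − 224 − 228·n + 16·m·n² + 32·n²    [combine like terms]

210·m² + 92·m + 54·m³ − 66·m²·n − 246·m·n − 224 − 228·n + 16·m·n² + 32·n²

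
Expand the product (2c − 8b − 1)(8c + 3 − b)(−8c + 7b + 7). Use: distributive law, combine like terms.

(2c − 8b − 1)(8c + 3 − b)(−8c + 7b + 7)
= (16c^2 + 6c − 2bc − 64bc − 24b + 8b^2 − 8c − 3 + b)(−8c + 7b + 7)    [distributive law]
= (16c^2 − 2c − 66bc − 23b + 8b^2 − 3)(−8c + 7b + 7)    [combine like terms]
= −128c^3 + 112bc^2 + 112c^2 + 16c^2 − 14bc − 14c + 528bc^2 − 462b^2c − 462bc + 184bc − 161b^2 − 161b − 64b^2c + 56b^3 + 56b^2 + 24c − 21b − 21    [distributive law]
= −128c^3 + 640bc^2 + 128c^2 − 292bc + 10c − 526b^2c − 105b^2 − 182b + 56b^3 − 21    [combine like terms]

−128c^3 + 640bc^2 + 128c^2 − 292bc + 10c − 526b^2c − 105b^2 − 182b + 56b^3 − 21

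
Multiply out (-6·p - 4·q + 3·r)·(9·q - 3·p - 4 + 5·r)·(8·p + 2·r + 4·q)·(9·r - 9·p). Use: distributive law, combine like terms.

(-6·p - 4·q + 3·r)·(9·q - 3·p - 4 + 5·r)·(8·p + 2·r + 4·q)·(9·r - 9·p)
= (-54·p·q + 18·p^2 + 24·p - 30·p·r - 36·q^2 + 12·p·q + 16·q - 20·q·r + 27·q·r - 9·p·r - 12·r + 15·r^2)·(8·p + 2·r + 4·q)·(9·r - 9·p)    [distributive law]
= (-42·p·q + 18·p^2 + 24·p - 39·p·r - 36·q^2 + 16·q + 7·q·r - 12·r + 15·r^2)·(8·p + 2·r + 4·q)·(9·r - 9·p)    [combine like terms]
= (-336·p^2·q - 84·p·q·r - 168·p·q^2 + 144·p^3 + 36·p^2·r + 72·p^2·q + 192·p^2 + 48·p·r + 96·p·q - 312·p^2·r - 78·p·r^2 - 156·p·q·r - 288·p·q^2 - 72·q^2·r - 144·q^3 + 128·p·q + 32·q·r + 64·q^2 + 56·p·q·r + 14·q·r^2 + 28·q^2·r - 96·p·r - 24·r^2 - 48·q·r + 120·p·r^2 + 30·r^3 + 60·q·r^2)·(9·r - 9·p)    [distributive law]
= (-264·p^2·q - 184·p·q·r - 456·p·q^2 + 144·p^3 - 276·p^2·r + 192·p^2 - 48·p·r + 224·p·q + 42·p·r^2 - 44·q^2·r - 144·q^3 - 16·q·r + 64·q^2 + 74·q·r^2 - 24·r^2 + 30·r^3)·(9·r - 9·p)    [combine like terms]
= -2376·p^2·q·r + 2376·p^3·q - 1656·p·q·r^2 + 1656·p^2·q·r - 4104·p·q^2·r + 4104·p^2·q^2 + 1296·p^3·r - 1296·p^4 - 2484·p^2·r^2 + 2484·p^3·r + 1728·p^2·r - 1728·p^3 - 432·p·r^2 + 432·p^2·r + 2016·p·q·r - 2016·p^2·q + 378·p·r^3 - 378·p^2·r^2 - 396·q^2·r^2 + 396·p·q^2·r - 1296·q^3·r + 1296·p·q^3 - 144·q·r^2 + 144·p·q·r + 576·q^2·r - 576·p·q^2 + 666·q·r^3 - 666·p·q·r^2 - 216·r^3 + 216·p·r^2 + 270·r^4 - 270·p·r^3    [distributive law]
= -720·p^2·q·r + 2376·p^3·q - 2322·p·q·r^2 - 3708·p·q^2·r + 4104·p^2·q^2 + 3780·p^3·r - 1296·p^4 - 2862·p^2·r^2 + 2160·p^2·r - 1728·p^3 - 216·p·r^2 + 2160·p·q·r - 2016·p^2·q + 108·p·r^3 - 396·q^2·r^2 - 1296·q^3·r + 1296·p·q^3 - 144·q·r^2 + 576·q^2·r - 576·p·q^2 + 666·q·r^3 - 216·r^3 + 270·r^4    [combine like terms]

-720·p^2·q·r + 2376·p^3·q - 2322·p·q·r^2 - 3708·p·q^2·r + 4104·p^2·q^2 + 3780·p^3·r - 1296·p^4 - 2862·p^2·r^2 + 2160·p^2·r - 1728·p^3 - 216·p·r^2 + 2160·p·q·r - 2016·p^2·q + 108·p·r^3 - 396·q^2·r^2 - 1296·q^3·r + 1296·p·q^3 - 144·q·r^2 + 576·q^2·r - 576·p·q^2 + 666·q·r^3 - 216·r^3 + 270·r^4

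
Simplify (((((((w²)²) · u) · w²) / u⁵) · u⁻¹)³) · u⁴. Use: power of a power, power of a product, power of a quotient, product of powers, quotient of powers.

(((((((w²)²) · u) · w²) / u⁵) · u⁻¹)³) · u⁴
= (((((((w²)²) · u) · w²) / u⁵)³) · ((u⁻¹)³)) · u⁴    [power of a product]
= (((((((w²)²) · u) · w²)³) / ((u⁵)³)) · ((u⁻¹)³)) · u⁴    [power of a quotient]
= (((((((w²)²) · u)³) · ((w²)³)) / ((u⁵)³)) · ((u⁻¹)³)) · u⁴    [power of a product]
= (((((((w²)²)³) · (u³)) · ((w²)³)) / ((u⁵)³)) · ((u⁻¹)³)) · u⁴    [power of a product]
= ((((((w²)⁶) · (u³)) · ((w²)³)) / ((u⁵)³)) · ((u⁻¹)³)) · u⁴    [power of a power]
= ((((w¹² · (u³)) · ((w²)³)) / ((u⁵)³)) · ((u⁻¹)³)) · u⁴    [power of a power]
= ((((w¹² · u³) · w⁶) / ((u⁵)³)) · ((u⁻¹)³)) · u⁴    [power of a power]
= ((((w¹² · u³) · w⁶) / u¹⁵) · ((u⁻¹)³)) · u⁴    [power of a power]
= ((((w¹² · u³) · w⁶) / u¹⁵) · u⁻³) · u⁴    [power of a power]
= u⁻¹¹w¹⁸    [quotient of powers; product of powers]

u⁻¹¹w¹⁸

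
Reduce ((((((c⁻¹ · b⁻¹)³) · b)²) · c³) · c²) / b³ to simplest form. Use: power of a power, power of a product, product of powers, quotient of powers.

b⁻⁷c⁻¹

((((((c⁻¹ · b⁻¹)³) · b)²) · c³) · c²) / b³
= ((((((c⁻¹ · b⁻¹)³)²) · (b²)) · c³) · c²) / b³    [power of a product]
= (((((c⁻¹ · b⁻¹)⁶) · (b²)) · c³) · c²) / b³    [power of a power]
= ((((((c⁻¹)⁶) · ((b⁻¹)⁶)) · (b²)) · c³) · c²) / b³    [power of a product]
= ((((c⁻⁶ · ((b⁻¹)⁶)) · (b²)) · c³) · c²) / b³    [power of a power]
= ((((c⁻⁶ · b⁻⁶) · (b²)) · c³) · c²) / b³    [power of a power]
= b⁻⁷c⁻¹    [quotient of powers; product of powers]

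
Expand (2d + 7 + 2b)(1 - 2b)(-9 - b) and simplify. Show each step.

-18d + 34bd + 4b²d - 63 + 101b + 48b² + 4b³

(2d + 7 + 2b)(1 - 2b)(-9 - b)
= (2d - 4bd + 7 - 14b + 2b - 4b²)(-9 - b)    [distributive law]
= (2d - 4bd + 7 - 12b - 4b²)(-9 - b)    [combine like terms]
= -18d - 2bd + 36bd + 4b²d - 63 - 7b + 108b + 12b² + 36b² + 4b³    [distributive law]
= -18d + 34bd + 4b²d - 63 + 101b + 48b² + 4b³    [combine like terms]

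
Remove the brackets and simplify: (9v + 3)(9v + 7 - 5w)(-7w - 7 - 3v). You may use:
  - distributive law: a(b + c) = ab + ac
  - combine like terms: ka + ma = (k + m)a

-432v^2w - 837v^2 - 243v^3 - 270vw - 693v + 315vw^2 - 42w - 147 + 105w^2

(9v + 3)(9v + 7 - 5w)(-7w - 7 - 3v)
= (81v^2 + 63v - 45vw + 27v + 21 - 15w)(-7w - 7 - 3v)    [distributive law]
= (81v^2 + 90v - 45vw + 21 - 15w)(-7w - 7 - 3v)    [combine like terms]
= -567v^2w - 567v^2 - 243v^3 - 630vw - 630v - 270v^2 + 315vw^2 + 315vw + 135v^2w - 147w - 147 - 63v + 105w^2 + 105w + 45vw    [distributive law]
= -432v^2w - 837v^2 - 243v^3 - 270vw - 693v + 315vw^2 - 42w - 147 + 105w^2    [combine like terms]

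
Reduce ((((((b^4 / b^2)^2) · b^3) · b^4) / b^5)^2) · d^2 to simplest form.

b^12·d^2

((((((b^4 / b^2)^2) · b^3) · b^4) / b^5)^2) · d^2
= ((((((b^4 / b^2)^2) · b^3) · b^4)^2) / ((b^5)^2)) · d^2    [power of a quotient]
= ((((((b^4 / b^2)^2) · b^3)^2) · ((b^4)^2)) / ((b^5)^2)) · d^2    [power of a product]
= ((((((b^4 / b^2)^2)^2) · ((b^3)^2)) · ((b^4)^2)) / ((b^5)^2)) · d^2    [power of a product]
= (((((b^4 / b^2)^4) · ((b^3)^2)) · ((b^4)^2)) / ((b^5)^2)) · d^2    [power of a power]
= ((((((b^4)^4) / ((b^2)^4)) · ((b^3)^2)) · ((b^4)^2)) / ((b^5)^2)) · d^2    [power of a quotient]
= ((((b^16 / ((b^2)^4)) · ((b^3)^2)) · ((b^4)^2)) / ((b^5)^2)) · d^2    [power of a power]
= ((((b^16 / b^8) · ((b^3)^2)) · ((b^4)^2)) / ((b^5)^2)) · d^2    [power of a power]
= (((b^8 · ((b^3)^2)) · ((b^4)^2)) / ((b^5)^2)) · d^2    [quotient of powers]
= (((b^8 · b^6) · ((b^4)^2)) / ((b^5)^2)) · d^2    [power of a power]
= ((b^14 · ((b^4)^2)) / ((b^5)^2)) · d^2    [product of powers]
= ((b^14 · b^8) / ((b^5)^2)) · d^2    [power of a power]
= (b^22 / ((b^5)^2)) · d^2    [product of powers]
= (b^22 / b^10) · d^2    [power of a power]
= b^12 · d^2    [quotient of powers]
= b^12·d^2    [rearrange]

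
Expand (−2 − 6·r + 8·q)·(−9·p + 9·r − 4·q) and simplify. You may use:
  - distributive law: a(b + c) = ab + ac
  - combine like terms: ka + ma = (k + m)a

(−2 − 6·r + 8·q)·(−9·p + 9·r − 4·q)
= 18·p − 18·r + 8·q + 54·p·r − 54·r^2 + 24·q·r − 72·p·q + 72·q·r − 32·q^2    [distributive law]
= 18·p − 18·r + 8·q + 54·p·r − 54·r^2 + 96·q·r − 72·p·q − 32·q^2    [combine like terms]

18·p − 18·r + 8·q + 54·p·r − 54·r^2 + 96·q·r − 72·p·q − 32·q^2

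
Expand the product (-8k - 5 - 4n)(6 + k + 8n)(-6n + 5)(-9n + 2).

(-8k - 5 - 4n)(6 + k + 8n)(-6n + 5)(-9n + 2)
= (-48k - 8k^2 - 64kn - 30 - 5k - 40n - 24n - 4kn - 32n^2)(-6n + 5)(-9n + 2)    [distributive law]
= (-53k - 8k^2 - 68kn - 30 - 64n - 32n^2)(-6n + 5)(-9n + 2)    [combine like terms]
= (318kn - 265k + 48k^2n - 40k^2 + 408kn^2 - 340kn + 180n - 150 + 384n^2 - 320n + 192n^3 - 160n^2)(-9n + 2)    [distributive law]
= (-22kn - 265k + 48k^2n - 40k^2 + 408kn^2 - 140n - 150 + 224n^2 + 192n^3)(-9n + 2)    [combine like terms]
= 198kn^2 - 44kn + 2385kn - 530k - 432k^2n^2 + 96k^2n + 360k^2n - 80k^2 - 3672kn^3 + 816kn^2 + 1260n^2 - 280n + 1350n - 300 - 2016n^3 + 448n^2 - 1728n^4 + 384n^3    [distributive law]
= 1014kn^2 + 2341kn - 530k - 432k^2n^2 + 456k^2n - 80k^2 - 3672kn^3 + 1708n^2 + 1070n - 300 - 1632n^3 - 1728n^4    [combine like terms]

1014kn^2 + 2341kn - 530k - 432k^2n^2 + 456k^2n - 80k^2 - 3672kn^3 + 1708n^2 + 1070n - 300 - 1632n^3 - 1728n^4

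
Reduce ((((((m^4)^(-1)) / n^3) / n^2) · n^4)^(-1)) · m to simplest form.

m^5n

((((((m^4)^(-1)) / n^3) / n^2) · n^4)^(-1)) · m
= ((((((m^4)^(-1)) / n^3) / n^2)^(-1)) · ((n^4)^(-1))) · m    [power of a product]
= ((((((m^4)^(-1)) / n^3)^(-1)) / ((n^2)^(-1))) · ((n^4)^(-1))) · m    [power of a quotient]
= ((((((m^4)^(-1))^(-1)) / ((n^3)^(-1))) / ((n^2)^(-1))) · ((n^4)^(-1))) · m    [power of a quotient]
= (((((m^4)^1) / ((n^3)^(-1))) / ((n^2)^(-1))) · ((n^4)^(-1))) · m    [power of a power]
= (((m^4 / ((n^3)^(-1))) / ((n^2)^(-1))) · ((n^4)^(-1))) · m    [power of a power]
= (((m^4 / n^(-3)) / ((n^2)^(-1))) · ((n^4)^(-1))) · m    [power of a power]
= (((m^4 / n^(-3)) / n^(-2)) · ((n^4)^(-1))) · m    [power of a power]
= (((m^4 / n^(-3)) / n^(-2)) · n^(-4)) · m    [power of a power]
= m^5n    [quotient of powers; product of powers]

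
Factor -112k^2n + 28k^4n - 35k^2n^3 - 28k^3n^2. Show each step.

7k^2n(-16 + 4k^2 - 5n^2 - 4kn)

-112k^2n + 28k^4n - 35k^2n^3 - 28k^3n^2
= 7(-16k^2n + 4k^4n - 5k^2n^3 - 4k^3n^2)    [factor out 7]
= 7k^2n(-16 + 4k^2 - 5n^2 - 4kn)    [factor out k^2n]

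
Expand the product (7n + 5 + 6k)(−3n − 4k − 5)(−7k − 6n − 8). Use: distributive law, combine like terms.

423kn² + 126n³ + 468n² + 466k²n + 1018kn + 550n + 542k² + 575k + 200 + 168k³

(7n + 5 + 6k)(−3n − 4k − 5)(−7k − 6n − 8)
= (−21n² − 28kn − 35n − 15n − 20k − 25 − 18kn − 24k² − 30k)(−7k − 6n − 8)    [distributive law]
= (−21n² − 46kn − 50n − 50k − 25 − 24k²)(−7k − 6n − 8)    [combine like terms]
= 147kn² + 126n³ + 168n² + 322k²n + 276kn² + 368kn + 350kn + 300n² + 400n + 350k² + 300kn + 400k + 175k + 150n + 200 + 168k³ + 144k²n + 192k²    [distributive law]
= 423kn² + 126n³ + 468n² + 466k²n + 1018kn + 550n + 542k² + 575k + 200 + 168k³    [combine like terms]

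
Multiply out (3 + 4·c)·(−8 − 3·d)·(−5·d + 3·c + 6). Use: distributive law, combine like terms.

66·d − 264·c − 144 + 45·d^2 + 61·c·d − 96·c^2 + 60·c·d^2 − 36·c^2·d

(3 + 4·c)·(−8 − 3·d)·(−5·d + 3·c + 6)
= (−24 − 9·d − 32·c − 12·c·d)·(−5·d + 3·c + 6)    [distributive law]
= 120·d − 72·c − 144 + 45·d^2 − 27·c·d − 54·d + 160·c·d − 96·c^2 − 192·c + 60·c·d^2 − 36·c^2·d − 72·c·d    [distributive law]
= 66·d − 264·c − 144 + 45·d^2 + 61·c·d − 96·c^2 + 60·c·d^2 − 36·c^2·d    [combine like terms]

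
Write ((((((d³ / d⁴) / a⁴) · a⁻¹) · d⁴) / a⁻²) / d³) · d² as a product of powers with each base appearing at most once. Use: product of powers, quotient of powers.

a⁻³·d²

((((((d³ / d⁴) / a⁴) · a⁻¹) · d⁴) / a⁻²) / d³) · d²
= (((((d⁻¹ / a⁴) · a⁻¹) · d⁴) / a⁻²) / d³) · d²    [quotient of powers]
= a⁻³·d²    [quotient of powers; product of powers]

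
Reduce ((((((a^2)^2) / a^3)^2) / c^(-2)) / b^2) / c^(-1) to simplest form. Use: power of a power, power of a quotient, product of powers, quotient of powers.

((((((a^2)^2) / a^3)^2) / c^(-2)) / b^2) / c^(-1)
= ((((((a^2)^2)^2) / ((a^3)^2)) / c^(-2)) / b^2) / c^(-1)    [power of a quotient]
= (((((a^2)^4) / ((a^3)^2)) / c^(-2)) / b^2) / c^(-1)    [power of a power]
= (((a^8 / ((a^3)^2)) / c^(-2)) / b^2) / c^(-1)    [power of a power]
= (((a^8 / a^6) / c^(-2)) / b^2) / c^(-1)    [power of a power]
= ((a^2 / c^(-2)) / b^2) / c^(-1)    [quotient of powers]
= a^2b^(-2)c^3    [quotient of powers; product of powers]

a^2b^(-2)c^3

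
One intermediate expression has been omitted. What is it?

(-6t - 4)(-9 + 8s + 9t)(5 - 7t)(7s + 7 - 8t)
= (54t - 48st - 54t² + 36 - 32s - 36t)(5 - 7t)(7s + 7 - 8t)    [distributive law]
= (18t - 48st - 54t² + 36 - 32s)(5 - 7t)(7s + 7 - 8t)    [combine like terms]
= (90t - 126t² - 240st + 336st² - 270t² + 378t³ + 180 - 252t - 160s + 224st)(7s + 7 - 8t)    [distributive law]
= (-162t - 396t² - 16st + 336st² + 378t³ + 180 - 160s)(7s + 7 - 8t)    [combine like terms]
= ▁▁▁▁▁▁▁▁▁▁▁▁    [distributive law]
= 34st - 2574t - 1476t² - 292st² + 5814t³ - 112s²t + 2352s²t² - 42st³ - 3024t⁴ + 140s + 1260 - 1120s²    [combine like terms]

Applying distributive law to the line above:

-1134st - 1134t + 1296t² - 2772st² - 2772t² + 3168t³ - 112s²t - 112st + 128st² + 2352s²t² + 2352st² - 2688st³ + 2646st³ + 2646t³ - 3024t⁴ + 1260s + 1260 - 1440t - 1120s² - 1120s + 1280st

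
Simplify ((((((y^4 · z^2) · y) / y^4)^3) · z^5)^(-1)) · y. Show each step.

y^(-2)z^(-11)

((((((y^4 · z^2) · y) / y^4)^3) · z^5)^(-1)) · y
= ((((((y^4 · z^2) · y) / y^4)^3)^(-1)) · ((z^5)^(-1))) · y    [power of a product]
= (((((y^4 · z^2) · y) / y^4)^(-3)) · ((z^5)^(-1))) · y    [power of a power]
= (((((y^4 · z^2) · y)^(-3)) / ((y^4)^(-3))) · ((z^5)^(-1))) · y    [power of a quotient]
= (((((y^4 · z^2)^(-3)) · (y^(-3))) / ((y^4)^(-3))) · ((z^5)^(-1))) · y    [power of a product]
= ((((((y^4)^(-3)) · ((z^2)^(-3))) · (y^(-3))) / ((y^4)^(-3))) · ((z^5)^(-1))) · y    [power of a product]
= ((((y^(-12) · ((z^2)^(-3))) · (y^(-3))) / ((y^4)^(-3))) · ((z^5)^(-1))) · y    [power of a power]
= ((((y^(-12) · z^(-6)) · (y^(-3))) / ((y^4)^(-3))) · ((z^5)^(-1))) · y    [power of a power]
= ((((y^(-12) · z^(-6)) · y^(-3)) / y^(-12)) · ((z^5)^(-1))) · y    [power of a power]
= ((((y^(-12) · z^(-6)) · y^(-3)) / y^(-12)) · z^(-5)) · y    [power of a power]
= y^(-2)z^(-11)    [quotient of powers; product of powers]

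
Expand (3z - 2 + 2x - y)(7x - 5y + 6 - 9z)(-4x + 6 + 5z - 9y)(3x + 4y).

174x^3z - 32x^2yz - 408x^2z - 1564xyz + 369x^2z^2 + 1131xyz^2 - 115xy^2z - 1360y^2z + 852y^2z^2 + 316y^3z + 468xz + 624yz + 54xz^2 + 72yz^2 - 405xz^3 - 540yz^3 + 276x^3 + 68x^2y + 108x^2 + 540xy - 418xy^2 + 528y^2 - 24y^3 - 216x - 288y - 168x^4 - 398x^3y + 167x^2y^2 + 397xy^3 - 180y^4

(3z - 2 + 2x - y)(7x - 5y + 6 - 9z)(-4x + 6 + 5z - 9y)(3x + 4y)
= (21xz - 15yz + 18z - 27z^2 - 14x + 10y - 12 + 18z + 14x^2 - 10xy + 12x - 18xz - 7xy + 5y^2 - 6y + 9yz)(-4x + 6 + 5z - 9y)(3x + 4y)    [distributive law]
= (3xz - 6yz + 36z - 27z^2 - 2x + 4y - 12 + 14x^2 - 17xy + 5y^2)(-4x + 6 + 5z - 9y)(3x + 4y)    [combine like terms]
= (-12x^2z + 18xz + 15xz^2 - 27xyz + 24xyz - 36yz - 30yz^2 + 54y^2z - 144xz + 216z + 180z^2 - 324yz + 108xz^2 - 162z^2 - 135z^3 + 243yz^2 + 8x^2 - 12x - 10xz + 18xy - 16xy + 24y + 20yz - 36y^2 + 48x - 72 - 60z + 108y - 56x^3 + 84x^2 + 70x^2z - 126x^2y + 68x^2y - 102xy - 85xyz + 153xy^2 - 20xy^2 + 30y^2 + 25y^2z - 45y^3)(3x + 4y)    [distributive law]
= (58x^2z - 136xz + 123xz^2 - 88xyz - 340yz + 213yz^2 + 79y^2z + 156z + 18z^2 - 135z^3 + 92x^2 + 36x - 100xy + 132y - 6y^2 - 72 - 56x^3 - 58x^2y + 133xy^2 - 45y^3)(3x + 4y)    [combine like terms]
= 174x^3z + 232x^2yz - 408x^2z - 544xyz + 369x^2z^2 + 492xyz^2 - 264x^2yz - 352xy^2z - 1020xyz - 1360y^2z + 639xyz^2 + 852y^2z^2 + 237xy^2z + 316y^3z + 468xz + 624yz + 54xz^2 + 72yz^2 - 405xz^3 - 540yz^3 + 276x^3 + 368x^2y + 108x^2 + 144xy - 300x^2y - 400xy^2 + 396xy + 528y^2 - 18xy^2 - 24y^3 - 216x - 288y - 168x^4 - 224x^3y - 174x^3y - 232x^2y^2 + 399x^2y^2 + 532xy^3 - 135xy^3 - 180y^4    [distributive law]
= 174x^3z - 32x^2yz - 408x^2z - 1564xyz + 369x^2z^2 + 1131xyz^2 - 115xy^2z - 1360y^2z + 852y^2z^2 + 316y^3z + 468xz + 624yz + 54xz^2 + 72yz^2 - 405xz^3 - 540yz^3 + 276x^3 + 68x^2y + 108x^2 + 540xy - 418xy^2 + 528y^2 - 24y^3 - 216x - 288y - 168x^4 - 398x^3y + 167x^2y^2 + 397xy^3 - 180y^4    [combine like terms]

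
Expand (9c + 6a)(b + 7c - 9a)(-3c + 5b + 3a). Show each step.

288bc² + 45b²c - 186abc - 189c³ + 306ac² + 45a²c + 30ab² - 252a²b - 162a³

(9c + 6a)(b + 7c - 9a)(-3c + 5b + 3a)
= (9bc + 63c² - 81ac + 6ab + 42ac - 54a²)(-3c + 5b + 3a)    [distributive law]
= (9bc + 63c² - 39ac + 6ab - 54a²)(-3c + 5b + 3a)    [combine like terms]
= -27bc² + 45b²c + 27abc - 189c³ + 315bc² + 189ac² + 117ac² - 195abc - 117a²c - 18abc + 30ab² + 18a²b + 162a²c - 270a²b - 162a³    [distributive law]
= 288bc² + 45b²c - 186abc - 189c³ + 306ac² + 45a²c + 30ab² - 252a²b - 162a³    [combine like terms]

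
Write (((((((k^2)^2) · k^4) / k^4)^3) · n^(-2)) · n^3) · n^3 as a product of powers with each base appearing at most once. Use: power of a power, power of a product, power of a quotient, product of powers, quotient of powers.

(((((((k^2)^2) · k^4) / k^4)^3) · n^(-2)) · n^3) · n^3
= (((((((k^2)^2) · k^4)^3) / ((k^4)^3)) · n^(-2)) · n^3) · n^3    [power of a quotient]
= (((((((k^2)^2)^3) · ((k^4)^3)) / ((k^4)^3)) · n^(-2)) · n^3) · n^3    [power of a product]
= ((((((k^2)^6) · ((k^4)^3)) / ((k^4)^3)) · n^(-2)) · n^3) · n^3    [power of a power]
= ((((k^12 · ((k^4)^3)) / ((k^4)^3)) · n^(-2)) · n^3) · n^3    [power of a power]
= ((((k^12 · k^12) / ((k^4)^3)) · n^(-2)) · n^3) · n^3    [power of a power]
= (((k^24 / ((k^4)^3)) · n^(-2)) · n^3) · n^3    [product of powers]
= (((k^24 / k^12) · n^(-2)) · n^3) · n^3    [power of a power]
= ((k^12 · n^(-2)) · n^3) · n^3    [quotient of powers]
= k^12n^4    [product of powers]

k^12n^4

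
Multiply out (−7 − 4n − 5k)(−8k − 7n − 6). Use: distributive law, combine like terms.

86k + 73n + 42 + 67kn + 28n^2 + 40k^2

(−7 − 4n − 5k)(−8k − 7n − 6)
= 56k + 49n + 42 + 32kn + 28n^2 + 24n + 40k^2 + 35kn + 30k    [distributive law]
= 86k + 73n + 42 + 67kn + 28n^2 + 40k^2    [combine like terms]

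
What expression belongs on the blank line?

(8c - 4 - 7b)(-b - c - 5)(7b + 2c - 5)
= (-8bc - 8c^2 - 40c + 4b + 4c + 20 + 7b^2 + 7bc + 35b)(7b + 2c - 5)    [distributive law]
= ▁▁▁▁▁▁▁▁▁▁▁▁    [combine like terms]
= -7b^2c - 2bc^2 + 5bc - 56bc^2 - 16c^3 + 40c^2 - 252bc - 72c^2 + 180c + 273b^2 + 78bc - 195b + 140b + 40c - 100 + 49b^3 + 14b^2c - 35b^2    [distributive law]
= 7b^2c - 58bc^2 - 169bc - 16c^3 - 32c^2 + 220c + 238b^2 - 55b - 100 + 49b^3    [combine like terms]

By combine like terms:

(-bc - 8c^2 - 36c + 39b + 20 + 7b^2)(7b + 2c - 5)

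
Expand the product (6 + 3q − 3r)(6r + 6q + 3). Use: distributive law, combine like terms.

27r + 45q + 18 + 18q^2 − 18r^2

(6 + 3q − 3r)(6r + 6q + 3)
= 36r + 36q + 18 + 18qr + 18q^2 + 9q − 18r^2 − 18qr − 9r    [distributive law]
= 27r + 45q + 18 + 18q^2 − 18r^2    [combine like terms]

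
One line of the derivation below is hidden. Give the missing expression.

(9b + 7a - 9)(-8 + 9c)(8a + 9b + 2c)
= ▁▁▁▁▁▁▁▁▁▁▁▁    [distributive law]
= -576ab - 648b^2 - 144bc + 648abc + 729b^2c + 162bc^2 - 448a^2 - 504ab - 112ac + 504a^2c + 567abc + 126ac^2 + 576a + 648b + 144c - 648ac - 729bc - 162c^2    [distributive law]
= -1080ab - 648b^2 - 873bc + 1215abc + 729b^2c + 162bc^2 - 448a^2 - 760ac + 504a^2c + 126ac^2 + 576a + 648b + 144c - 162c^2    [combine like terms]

After distributive law, the bracketed line is:

(-72b + 81bc - 56a + 63ac + 72 - 81c)(8a + 9b + 2c)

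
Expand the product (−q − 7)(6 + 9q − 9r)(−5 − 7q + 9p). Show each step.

(−q − 7)(6 + 9q − 9r)(−5 − 7q + 9p)
= (−6q − 9q^2 + 9qr − 42 − 63q + 63r)(−5 − 7q + 9p)    [distributive law]
= (−69q − 9q^2 + 9qr − 42 + 63r)(−5 − 7q + 9p)    [combine like terms]
= 345q + 483q^2 − 621pq + 45q^2 + 63q^3 − 81pq^2 − 45qr − 63q^2r + 81pqr + 210 + 294q − 378p − 315r − 441qr + 567pr    [distributive law]
= 639q + 528q^2 − 621pq + 63q^3 − 81pq^2 − 486qr − 63q^2r + 81pqr + 210 − 378p − 315r + 567pr    [combine like terms]

639q + 528q^2 − 621pq + 63q^3 − 81pq^2 − 486qr − 63q^2r + 81pqr + 210 − 378p − 315r + 567pr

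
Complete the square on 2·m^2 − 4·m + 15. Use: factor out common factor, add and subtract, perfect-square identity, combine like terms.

2·m^2 − 4·m + 15
= 2(m^2 − 2·m) + 15    [factor out 2 from the m-terms]
= 2(m^2 − 2·m + 1 − 1) + 15    [add and subtract 1 inside the bracket]
= 2(m − 1)^2 − 2 + 15    [perfect-square identity]
= 2(m − 1)^2 + 13    [combine constants]

2(m − 1)^2 + 13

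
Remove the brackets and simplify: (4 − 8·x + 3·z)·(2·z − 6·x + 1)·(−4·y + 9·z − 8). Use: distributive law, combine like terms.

−44·y·z + 51·z^2 − 52·z + 128·x·y − 16·x·z + 256·x − 16·y − 32 + 136·x·y·z − 306·x·z^2 − 192·x^2·y + 432·x^2·z − 384·x^2 − 24·y·z^2 + 54·z^3

(4 − 8·x + 3·z)·(2·z − 6·x + 1)·(−4·y + 9·z − 8)
= (8·z − 24·x + 4 − 16·x·z + 48·x^2 − 8·x + 6·z^2 − 18·x·z + 3·z)·(−4·y + 9·z − 8)    [distributive law]
= (11·z − 32·x + 4 − 34·x·z + 48·x^2 + 6·z^2)·(−4·y + 9·z − 8)    [combine like terms]
= −44·y·z + 99·z^2 − 88·z + 128·x·y − 288·x·z + 256·x − 16·y + 36·z − 32 + 136·x·y·z − 306·x·z^2 + 272·x·z − 192·x^2·y + 432·x^2·z − 384·x^2 − 24·y·z^2 + 54·z^3 − 48·z^2    [distributive law]
= −44·y·z + 51·z^2 − 52·z + 128·x·y − 16·x·z + 256·x − 16·y − 32 + 136·x·y·z − 306·x·z^2 − 192·x^2·y + 432·x^2·z − 384·x^2 − 24·y·z^2 + 54·z^3    [combine like terms]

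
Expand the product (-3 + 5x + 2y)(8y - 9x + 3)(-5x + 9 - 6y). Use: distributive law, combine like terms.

(-3 + 5x + 2y)(8y - 9x + 3)(-5x + 9 - 6y)
= (-24y + 27x - 9 + 40xy - 45x^2 + 15x + 16y^2 - 18xy + 6y)(-5x + 9 - 6y)    [distributive law]
= (-18y + 42x - 9 + 22xy - 45x^2 + 16y^2)(-5x + 9 - 6y)    [combine like terms]
= 90xy - 162y + 108y^2 - 210x^2 + 378x - 252xy + 45x - 81 + 54y - 110x^2y + 198xy - 132xy^2 + 225x^3 - 405x^2 + 270x^2y - 80xy^2 + 144y^2 - 96y^3    [distributive law]
= 36xy - 108y + 252y^2 - 615x^2 + 423x - 81 + 160x^2y - 212xy^2 + 225x^3 - 96y^3    [combine like terms]

36xy - 108y + 252y^2 - 615x^2 + 423x - 81 + 160x^2y - 212xy^2 + 225x^3 - 96y^3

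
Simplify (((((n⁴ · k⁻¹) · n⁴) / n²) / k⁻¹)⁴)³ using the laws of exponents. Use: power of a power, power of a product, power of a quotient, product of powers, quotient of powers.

(((((n⁴ · k⁻¹) · n⁴) / n²) / k⁻¹)⁴)³
= ((((n⁴ · k⁻¹) · n⁴) / n²) / k⁻¹)¹²    [power of a power]
= ((((n⁴ · k⁻¹) · n⁴) / n²)¹²) / ((k⁻¹)¹²)    [power of a quotient]
= ((((n⁴ · k⁻¹) · n⁴)¹²) / ((n²)¹²)) / ((k⁻¹)¹²)    [power of a quotient]
= ((((n⁴ · k⁻¹)¹²) · ((n⁴)¹²)) / ((n²)¹²)) / ((k⁻¹)¹²)    [power of a product]
= (((((n⁴)¹²) · ((k⁻¹)¹²)) · ((n⁴)¹²)) / ((n²)¹²)) / ((k⁻¹)¹²)    [power of a product]
= (((n⁴⁸ · ((k⁻¹)¹²)) · ((n⁴)¹²)) / ((n²)¹²)) / ((k⁻¹)¹²)    [power of a power]
= (((n⁴⁸ · k⁻¹²) · ((n⁴)¹²)) / ((n²)¹²)) / ((k⁻¹)¹²)    [power of a power]
= (((n⁴⁸ · k⁻¹²) · n⁴⁸) / ((n²)¹²)) / ((k⁻¹)¹²)    [power of a power]
= (((n⁴⁸ · k⁻¹²) · n⁴⁸) / n²⁴) / ((k⁻¹)¹²)    [power of a power]
= (((n⁴⁸ · k⁻¹²) · n⁴⁸) / n²⁴) / k⁻¹²    [power of a power]
= n⁷²    [quotient of powers; product of powers]

n⁷²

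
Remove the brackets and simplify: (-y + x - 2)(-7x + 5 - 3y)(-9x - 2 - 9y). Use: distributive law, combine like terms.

27x²y - 188xy - 63xy² + 88y - 15y² - 27y³ + 63x³ - 157x² + 52x + 20

(-y + x - 2)(-7x + 5 - 3y)(-9x - 2 - 9y)
= (7xy - 5y + 3y² - 7x² + 5x - 3xy + 14x - 10 + 6y)(-9x - 2 - 9y)    [distributive law]
= (4xy + y + 3y² - 7x² + 19x - 10)(-9x - 2 - 9y)    [combine like terms]
= -36x²y - 8xy - 36xy² - 9xy - 2y - 9y² - 27xy² - 6y² - 27y³ + 63x³ + 14x² + 63x²y - 171x² - 38x - 171xy + 90x + 20 + 90y    [distributive law]
= 27x²y - 188xy - 63xy² + 88y - 15y² - 27y³ + 63x³ - 157x² + 52x + 20    [combine like terms]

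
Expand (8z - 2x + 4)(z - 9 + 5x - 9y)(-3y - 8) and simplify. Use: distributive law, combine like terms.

-24yz² - 64z² + 780yz + 544z - 114xyz - 304xz + 216y²z - 258xy - 304x + 30x²y + 80x² - 54xy² + 396y + 288 + 108y²

(8z - 2x + 4)(z - 9 + 5x - 9y)(-3y - 8)
= (8z² - 72z + 40xz - 72yz - 2xz + 18x - 10x² + 18xy + 4z - 36 + 20x - 36y)(-3y - 8)    [distributive law]
= (8z² - 68z + 38xz - 72yz + 38x - 10x² + 18xy - 36 - 36y)(-3y - 8)    [combine like terms]
= -24yz² - 64z² + 204yz + 544z - 114xyz - 304xz + 216y²z + 576yz - 114xy - 304x + 30x²y + 80x² - 54xy² - 144xy + 108y + 288 + 108y² + 288y    [distributive law]
= -24yz² - 64z² + 780yz + 544z - 114xyz - 304xz + 216y²z - 258xy - 304x + 30x²y + 80x² - 54xy² + 396y + 288 + 108y²    [combine like terms]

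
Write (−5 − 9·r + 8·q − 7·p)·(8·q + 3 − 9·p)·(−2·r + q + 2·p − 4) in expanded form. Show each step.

293·q·r − 272·q^2 + 504·p·q + 49·q + 138·r − 126·p + 60 − 426·p·r − 204·p^2 + 144·q·r^2 − 200·q^2·r + 193·p·q·r + 54·r^2 − 162·p·r^2 + 36·p^2·r + 64·q^3 − 193·p^2·q + 126·p^3

(−5 − 9·r + 8·q − 7·p)·(8·q + 3 − 9·p)·(−2·r + q + 2·p − 4)
= (−40·q − 15 + 45·p − 72·q·r − 27·r + 81·p·r + 64·q^2 + 24·q − 72·p·q − 56·p·q − 21·p + 63·p^2)·(−2·r + q + 2·p − 4)    [distributive law]
= (−16·q − 15 + 24·p − 72·q·r − 27·r + 81·p·r + 64·q^2 − 128·p·q + 63·p^2)·(−2·r + q + 2·p − 4)    [combine like terms]
= 32·q·r − 16·q^2 − 32·p·q + 64·q + 30·r − 15·q − 30·p + 60 − 48·p·r + 24·p·q + 48·p^2 − 96·p + 144·q·r^2 − 72·q^2·r − 144·p·q·r + 288·q·r + 54·r^2 − 27·q·r − 54·p·r + 108·r − 162·p·r^2 + 81·p·q·r + 162·p^2·r − 324·p·r − 128·q^2·r + 64·q^3 + 128·p·q^2 − 256·q^2 + 256·p·q·r − 128·p·q^2 − 256·p^2·q + 512·p·q − 126·p^2·r + 63·p^2·q + 126·p^3 − 252·p^2    [distributive law]
= 293·q·r − 272·q^2 + 504·p·q + 49·q + 138·r − 126·p + 60 − 426·p·r − 204·p^2 + 144·q·r^2 − 200·q^2·r + 193·p·q·r + 54·r^2 − 162·p·r^2 + 36·p^2·r + 64·q^3 − 193·p^2·q + 126·p^3    [combine like terms]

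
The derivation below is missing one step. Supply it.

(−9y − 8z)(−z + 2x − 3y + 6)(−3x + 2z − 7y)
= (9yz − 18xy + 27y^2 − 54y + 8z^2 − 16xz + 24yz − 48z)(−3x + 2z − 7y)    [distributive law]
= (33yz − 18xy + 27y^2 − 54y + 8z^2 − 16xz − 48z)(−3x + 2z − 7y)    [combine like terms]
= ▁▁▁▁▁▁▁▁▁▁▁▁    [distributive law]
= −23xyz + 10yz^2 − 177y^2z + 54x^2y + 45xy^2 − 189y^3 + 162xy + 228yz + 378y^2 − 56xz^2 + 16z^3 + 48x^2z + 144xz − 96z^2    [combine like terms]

Applying distributive law to the line above:

−99xyz + 66yz^2 − 231y^2z + 54x^2y − 36xyz + 126xy^2 − 81xy^2 + 54y^2z − 189y^3 + 162xy − 108yz + 378y^2 − 24xz^2 + 16z^3 − 56yz^2 + 48x^2z − 32xz^2 + 112xyz + 144xz − 96z^2 + 336yz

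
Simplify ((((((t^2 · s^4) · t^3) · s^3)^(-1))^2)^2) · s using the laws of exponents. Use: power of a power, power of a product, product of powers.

((((((t^2 · s^4) · t^3) · s^3)^(-1))^2)^2) · s
= (((((t^2 · s^4) · t^3) · s^3)^(-1))^4) · s    [power of a power]
= ((((t^2 · s^4) · t^3) · s^3)^(-4)) · s    [power of a power]
= ((((t^2 · s^4) · t^3)^(-4)) · ((s^3)^(-4))) · s    [power of a product]
= ((((t^2 · s^4)^(-4)) · ((t^3)^(-4))) · ((s^3)^(-4))) · s    [power of a product]
= (((((t^2)^(-4)) · ((s^4)^(-4))) · ((t^3)^(-4))) · ((s^3)^(-4))) · s    [power of a product]
= (((t^(-8) · ((s^4)^(-4))) · ((t^3)^(-4))) · ((s^3)^(-4))) · s    [power of a power]
= (((t^(-8) · s^(-16)) · ((t^3)^(-4))) · ((s^3)^(-4))) · s    [power of a power]
= (((t^(-8) · s^(-16)) · t^(-12)) · ((s^3)^(-4))) · s    [power of a power]
= (((t^(-8) · s^(-16)) · t^(-12)) · s^(-12)) · s    [power of a power]
= s^(-27)t^(-20)    [product of powers]

s^(-27)t^(-20)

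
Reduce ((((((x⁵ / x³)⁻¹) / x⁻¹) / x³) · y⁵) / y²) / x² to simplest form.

x⁻⁶·y³

((((((x⁵ / x³)⁻¹) / x⁻¹) / x³) · y⁵) / y²) / x²
= (((((((x⁵)⁻¹) / ((x³)⁻¹)) / x⁻¹) / x³) · y⁵) / y²) / x²    [power of a quotient]
= (((((x⁻⁵ / ((x³)⁻¹)) / x⁻¹) / x³) · y⁵) / y²) / x²    [power of a power]
= (((((x⁻⁵ / x⁻³) / x⁻¹) / x³) · y⁵) / y²) / x²    [power of a power]
= ((((x⁻² / x⁻¹) / x³) · y⁵) / y²) / x²    [quotient of powers]
= (((x⁻¹ / x³) · y⁵) / y²) / x²    [quotient of powers]
= ((x⁻⁴ · y⁵) / y²) / x²    [quotient of powers]
= x⁻⁶·y³    [quotient of powers]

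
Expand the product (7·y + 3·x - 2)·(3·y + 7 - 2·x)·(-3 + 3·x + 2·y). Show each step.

23·y² + 53·x·y² + 42·y³ - 157·y + 194·x·y - 27·x²·y - 117·x + 93·x² - 18·x³ + 42

(7·y + 3·x - 2)·(3·y + 7 - 2·x)·(-3 + 3·x + 2·y)
= (21·y² + 49·y - 14·x·y + 9·x·y + 21·x - 6·x² - 6·y - 14 + 4·x)·(-3 + 3·x + 2·y)    [distributive law]
= (21·y² + 43·y - 5·x·y + 25·x - 6·x² - 14)·(-3 + 3·x + 2·y)    [combine like terms]
= -63·y² + 63·x·y² + 42·y³ - 129·y + 129·x·y + 86·y² + 15·x·y - 15·x²·y - 10·x·y² - 75·x + 75·x² + 50·x·y + 18·x² - 18·x³ - 12·x²·y + 42 - 42·x - 28·y    [distributive law]
= 23·y² + 53·x·y² + 42·y³ - 157·y + 194·x·y - 27·x²·y - 117·x + 93·x² - 18·x³ + 42    [combine like terms]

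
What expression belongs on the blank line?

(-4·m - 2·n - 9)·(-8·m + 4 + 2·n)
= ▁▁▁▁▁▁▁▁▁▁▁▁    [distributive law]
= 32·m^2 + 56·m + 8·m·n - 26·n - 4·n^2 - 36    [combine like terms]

By distributive law:

32·m^2 - 16·m - 8·m·n + 16·m·n - 8·n - 4·n^2 + 72·m - 36 - 18·n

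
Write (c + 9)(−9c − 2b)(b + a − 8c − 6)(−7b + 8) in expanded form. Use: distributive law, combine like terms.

(c + 9)(−9c − 2b)(b + a − 8c − 6)(−7b + 8)
= (−9c² − 2bc − 81c − 18b)(b + a − 8c − 6)(−7b + 8)    [distributive law]
= (−9bc² − 9ac² + 72c³ + 54c² − 2b²c − 2abc + 16bc² + 12bc − 81bc − 81ac + 648c² + 486c − 18b² − 18ab + 144bc + 108b)(−7b + 8)    [distributive law]
= (7bc² − 9ac² + 72c³ + 702c² − 2b²c − 2abc + 75bc − 81ac + 486c − 18b² − 18ab + 108b)(−7b + 8)    [combine like terms]
= −49b²c² + 56bc² + 63abc² − 72ac² − 504bc³ + 576c³ − 4914bc² + 5616c² + 14b³c − 16b²c + 14ab²c − 16abc − 525b²c + 600bc + 567abc − 648ac − 3402bc + 3888c + 126b³ − 144b² + 126ab² − 144ab − 756b² + 864b    [distributive law]
= −49b²c² − 4858bc² + 63abc² − 72ac² − 504bc³ + 576c³ + 5616c² + 14b³c − 541b²c + 14ab²c + 551abc − 2802bc − 648ac + 3888c + 126b³ − 900b² + 126ab² − 144ab + 864b    [combine like terms]

−49b²c² − 4858bc² + 63abc² − 72ac² − 504bc³ + 576c³ + 5616c² + 14b³c − 541b²c + 14ab²c + 551abc − 2802bc − 648ac + 3888c + 126b³ − 900b² + 126ab² − 144ab + 864b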